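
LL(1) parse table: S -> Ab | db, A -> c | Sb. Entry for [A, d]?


For [A, d]: 'd' ∈ FIRST(Sb)
Entry: A -> Sb


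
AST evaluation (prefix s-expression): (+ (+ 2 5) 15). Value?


Evaluate inner: (+ 2 5) = 7
Evaluate root: (+ 7 15) = 22
Result: 22


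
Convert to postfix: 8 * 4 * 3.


Left to right (same or higher precedence on left)
Postfix: 8 4 * 3 *


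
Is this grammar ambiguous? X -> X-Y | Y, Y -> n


precedence layered via separate nonterminal Y: deterministic
Unambiguous


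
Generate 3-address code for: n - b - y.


Break into single-operator statements:
t1 = n - b
t2 = t1 - y


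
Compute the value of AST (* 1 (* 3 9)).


Evaluate inner: (* 3 9) = 27
Evaluate root: (* 1 27) = 27
Result: 27


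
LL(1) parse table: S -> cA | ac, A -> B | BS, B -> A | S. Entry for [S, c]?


For [S, c]: 'c' ∈ FIRST(cA)
Entry: S -> cA


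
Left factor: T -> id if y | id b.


Common prefix: 'id'
Factored: T -> id T', T' -> if y | b


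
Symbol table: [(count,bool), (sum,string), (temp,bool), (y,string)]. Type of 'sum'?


Lookup 'sum' → type string


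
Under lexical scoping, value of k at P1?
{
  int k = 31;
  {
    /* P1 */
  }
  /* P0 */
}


P1's block does not declare k; resolves to the enclosing declaration at depth 0
k = 31


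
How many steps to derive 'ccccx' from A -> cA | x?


Derivation: A => cA => ccA => cccA => ccccA => ccccx
Steps: 5


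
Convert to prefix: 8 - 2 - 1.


left-to-right (same/higher precedence on left): tree is (- (- 8 2) 1)
Prefix: - - 8 2 1


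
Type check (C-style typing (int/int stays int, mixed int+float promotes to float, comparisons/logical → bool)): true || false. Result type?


Operand types: bool || bool
Rule: logical operators take bool operands and yield bool
Result type: bool


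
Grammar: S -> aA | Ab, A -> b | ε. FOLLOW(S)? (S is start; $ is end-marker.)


$ ∈ FOLLOW(S). For each A -> αBβ: add FIRST(β)\{ε} to FOLLOW(B); if β nullable, add FOLLOW(A).
FOLLOW(S) = {$}


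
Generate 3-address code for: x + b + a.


Break into single-operator statements:
t1 = x + b
t2 = t1 + a


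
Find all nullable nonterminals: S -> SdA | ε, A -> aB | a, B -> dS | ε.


A nonterminal is nullable iff some alternative derives ε (directly, or every symbol in it is nullable)
Nullable: {B, S}


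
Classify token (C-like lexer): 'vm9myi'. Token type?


Pattern: letter/underscore followed by alphanumerics, not a keyword
Type: IDENTIFIER


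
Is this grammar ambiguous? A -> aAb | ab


balanced a^n…b^n: each string has a unique parse
Unambiguous


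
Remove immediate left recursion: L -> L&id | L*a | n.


Left-recursive alternatives: L&id, L*a; non-recursive: n
Introduce L': L -> nL', L' -> &idL' | *aL' | ε


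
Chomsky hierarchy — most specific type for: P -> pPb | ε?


Single nonterminal LHS, but p^n b^n is not regular
Classification: Type 2 (Context-Free)


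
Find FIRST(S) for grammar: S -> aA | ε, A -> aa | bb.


Per alternative of S: FIRST(aA) = {a}; FIRST(ε) = {ε}
FIRST(S) = {a, ε}


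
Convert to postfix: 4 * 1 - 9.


Left to right (same or higher precedence on left)
Postfix: 4 1 * 9 -


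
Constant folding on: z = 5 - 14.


5 - 14 = -9 at compile time
Optimized: z = -9


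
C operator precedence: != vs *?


'*' is multiplicative (level 10); '!=' is equality (level 6)
Higher level binds tighter
'*' has higher precedence than '!='


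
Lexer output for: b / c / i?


Scan left to right, longest-match per lexeme
Tokens: ID(b), OP(/), ID(c), OP(/), ID(i)


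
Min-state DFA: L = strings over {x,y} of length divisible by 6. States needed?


Track length mod 6: states 0..5, accept at 0
Minimal DFA: 6 states


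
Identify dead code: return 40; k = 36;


statement follows a return and is unreachable
Dead: 'k = 36'


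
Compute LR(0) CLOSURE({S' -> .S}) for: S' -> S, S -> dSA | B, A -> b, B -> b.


Start: S' -> .S
For each item with dot before a nonterminal B, add B -> .γ for every B-production
Closure: [S' -> .S, S -> .dSA, S -> .B, B -> .b]


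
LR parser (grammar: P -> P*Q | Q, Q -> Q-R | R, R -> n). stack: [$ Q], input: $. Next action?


lookahead ∉ {-} so Q won't extend; reduce P -> Q
Action: reduce (P -> Q)


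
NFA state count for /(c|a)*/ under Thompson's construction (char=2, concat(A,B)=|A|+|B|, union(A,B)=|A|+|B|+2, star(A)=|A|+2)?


Syntax tree has 2 char leaf(s), 1 union(s), 1 star(s)
chars contribute 2×2 = 4; each union adds +2; each star adds +2
Total: 4 + 2 + 2 = 8 states


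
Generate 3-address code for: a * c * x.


Break into single-operator statements:
t1 = a * c
t2 = t1 * x


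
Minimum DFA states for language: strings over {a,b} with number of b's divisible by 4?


Track (count of b) mod 4: states 0..3, accept at 0
Minimal DFA: 4 states


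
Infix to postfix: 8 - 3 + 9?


Left to right (same or higher precedence on left)
Postfix: 8 3 - 9 +


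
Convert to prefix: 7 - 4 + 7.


left-to-right (same/higher precedence on left): tree is (+ (- 7 4) 7)
Prefix: + - 7 4 7


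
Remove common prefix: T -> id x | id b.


Common prefix: 'id'
Factored: T -> id T', T' -> x | b


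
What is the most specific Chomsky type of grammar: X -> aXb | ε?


Single nonterminal LHS, but a^n b^n is not regular
Classification: Type 2 (Context-Free)


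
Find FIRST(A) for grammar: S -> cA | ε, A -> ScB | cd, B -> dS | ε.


Per alternative of A: FIRST(ScB) = {c}; FIRST(cd) = {c}
FIRST(A) = {c}


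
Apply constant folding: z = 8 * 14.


8 * 14 = 112 at compile time
Optimized: z = 112


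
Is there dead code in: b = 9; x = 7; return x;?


b is assigned but never read
Dead: 'b = 9'


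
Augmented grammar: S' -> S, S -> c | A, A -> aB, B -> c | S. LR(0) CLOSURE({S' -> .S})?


Start: S' -> .S
For each item with dot before a nonterminal B, add B -> .γ for every B-production
Closure: [S' -> .S, S -> .c, S -> .A, A -> .aB]


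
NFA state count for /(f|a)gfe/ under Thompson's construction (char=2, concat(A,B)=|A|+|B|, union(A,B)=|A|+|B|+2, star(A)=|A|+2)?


Syntax tree has 5 char leaf(s), 1 union(s), 0 star(s)
chars contribute 5×2 = 10; each union adds +2; each star adds +2
Total: 10 + 2 + 0 = 12 states


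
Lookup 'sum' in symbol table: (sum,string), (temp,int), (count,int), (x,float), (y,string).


Lookup 'sum' → type string


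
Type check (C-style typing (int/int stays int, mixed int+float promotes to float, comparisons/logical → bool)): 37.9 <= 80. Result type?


Operand types: float <= int
Rule: comparison yields bool
Result type: bool


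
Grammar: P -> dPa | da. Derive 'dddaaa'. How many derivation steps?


Derivation: P => dPa => ddPaa => dddaaa
Steps: 3


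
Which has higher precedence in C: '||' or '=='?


'==' is equality (level 6); '||' is logical OR (level 1)
Higher level binds tighter
'==' has higher precedence than '||'


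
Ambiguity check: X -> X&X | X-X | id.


'id&id-id' has two parse trees (no precedence encoded between & and -)
Ambiguous


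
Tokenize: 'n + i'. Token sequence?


Scan left to right, longest-match per lexeme
Tokens: ID(n), OP(+), ID(i)


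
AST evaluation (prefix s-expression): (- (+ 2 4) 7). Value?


Evaluate inner: (+ 2 4) = 6
Evaluate root: (- 6 7) = -1
Result: -1


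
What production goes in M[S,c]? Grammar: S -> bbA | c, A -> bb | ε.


For [S, c]: 'c' ∈ FIRST(c)
Entry: S -> c


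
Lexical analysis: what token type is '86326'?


Pattern: digits only
Type: INTEGER_LITERAL


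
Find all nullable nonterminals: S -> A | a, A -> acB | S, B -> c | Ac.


A nonterminal is nullable iff some alternative derives ε (directly, or every symbol in it is nullable)
Nullable: {}


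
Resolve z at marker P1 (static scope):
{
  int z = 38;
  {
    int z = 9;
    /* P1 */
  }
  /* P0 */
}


z declared in the same block as P1
z = 9


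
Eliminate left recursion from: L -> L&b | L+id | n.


Left-recursive alternatives: L&b, L+id; non-recursive: n
Introduce L': L -> nL', L' -> &bL' | +idL' | ε


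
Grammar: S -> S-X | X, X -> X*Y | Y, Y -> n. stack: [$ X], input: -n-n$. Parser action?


lookahead ∉ {*} so X won't extend; reduce S -> X
Action: reduce (S -> X)


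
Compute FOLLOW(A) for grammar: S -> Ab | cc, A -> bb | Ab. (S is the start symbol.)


$ ∈ FOLLOW(S). For each A -> αBβ: add FIRST(β)\{ε} to FOLLOW(B); if β nullable, add FOLLOW(A).
FOLLOW(A) = {b}


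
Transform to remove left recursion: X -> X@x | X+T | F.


Left-recursive alternatives: X@x, X+T; non-recursive: F
Introduce X': X -> FX', X' -> @xX' | +TX' | ε


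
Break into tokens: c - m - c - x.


Scan left to right, longest-match per lexeme
Tokens: ID(c), OP(-), ID(m), OP(-), ID(c), OP(-), ID(x)


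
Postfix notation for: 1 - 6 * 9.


* has higher precedence, evaluate 6*9 first
Postfix: 1 6 9 * -


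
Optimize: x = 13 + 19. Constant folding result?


13 + 19 = 32 at compile time
Optimized: x = 32


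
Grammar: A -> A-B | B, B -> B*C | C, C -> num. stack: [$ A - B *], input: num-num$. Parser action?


no handle; shift 'num'
Action: shift


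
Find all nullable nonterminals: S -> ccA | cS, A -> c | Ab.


A nonterminal is nullable iff some alternative derives ε (directly, or every symbol in it is nullable)
Nullable: {}


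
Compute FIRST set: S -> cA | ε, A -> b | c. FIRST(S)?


Per alternative of S: FIRST(cA) = {c}; FIRST(ε) = {ε}
FIRST(S) = {c, ε}


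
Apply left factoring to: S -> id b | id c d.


Common prefix: 'id'
Factored: S -> id S', S' -> b | c d


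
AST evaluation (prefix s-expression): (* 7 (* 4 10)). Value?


Evaluate inner: (* 4 10) = 40
Evaluate root: (* 7 40) = 280
Result: 280


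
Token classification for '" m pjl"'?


Pattern: double-quoted sequence
Type: STRING_LITERAL


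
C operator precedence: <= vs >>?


'>>' is shift (level 8); '<=' is relational (level 7)
Higher level binds tighter
'>>' has higher precedence than '<='


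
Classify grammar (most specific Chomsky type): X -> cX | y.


Right-linear: every RHS is a terminal or a terminal followed by one nonterminal
Classification: Type 3 (Regular)


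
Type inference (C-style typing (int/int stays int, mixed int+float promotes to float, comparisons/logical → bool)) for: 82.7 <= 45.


Operand types: float <= int
Rule: comparison yields bool
Result type: bool


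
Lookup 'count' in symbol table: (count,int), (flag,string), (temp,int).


Lookup 'count' → type int


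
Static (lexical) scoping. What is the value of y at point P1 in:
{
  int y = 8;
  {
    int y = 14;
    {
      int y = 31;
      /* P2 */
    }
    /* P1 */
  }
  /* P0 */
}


y declared in the same block as P1
y = 14


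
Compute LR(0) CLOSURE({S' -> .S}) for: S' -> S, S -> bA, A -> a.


Start: S' -> .S
For each item with dot before a nonterminal B, add B -> .γ for every B-production
Closure: [S' -> .S, S -> .bA]


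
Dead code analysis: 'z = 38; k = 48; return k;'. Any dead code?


z is assigned but never read
Dead: 'z = 38'


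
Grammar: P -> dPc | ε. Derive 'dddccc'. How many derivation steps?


Derivation: P => dPc => ddPcc => dddPccc => dddccc
Steps: 4


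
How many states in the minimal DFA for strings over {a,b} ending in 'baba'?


Track the longest suffix of input matching a prefix of 'baba': 5 classes (prefixes of length 0..4)
Minimal DFA: 5 states


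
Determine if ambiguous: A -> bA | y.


right-linear, alternatives start with distinct terminals 'b' vs 'y': unique leftmost derivation
Unambiguous


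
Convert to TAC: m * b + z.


Break into single-operator statements:
t1 = m * b
t2 = t1 + z


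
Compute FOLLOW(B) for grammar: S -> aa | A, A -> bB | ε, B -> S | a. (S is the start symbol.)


$ ∈ FOLLOW(S). For each A -> αBβ: add FIRST(β)\{ε} to FOLLOW(B); if β nullable, add FOLLOW(A).
FOLLOW(B) = {$}


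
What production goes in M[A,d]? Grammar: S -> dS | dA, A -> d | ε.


For [A, d]: 'd' ∈ FIRST(d)
Entry: A -> d


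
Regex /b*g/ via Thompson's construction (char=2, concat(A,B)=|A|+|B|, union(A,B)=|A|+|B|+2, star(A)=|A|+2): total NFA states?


Syntax tree has 2 char leaf(s), 0 union(s), 1 star(s)
chars contribute 2×2 = 4; each union adds +2; each star adds +2
Total: 4 + 0 + 2 = 6 states


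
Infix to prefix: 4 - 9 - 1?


left-to-right (same/higher precedence on left): tree is (- (- 4 9) 1)
Prefix: - - 4 9 1


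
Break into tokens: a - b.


Scan left to right, longest-match per lexeme
Tokens: ID(a), OP(-), ID(b)


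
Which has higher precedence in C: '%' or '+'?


'%' is multiplicative (level 10); '+' is additive (level 9)
Higher level binds tighter
'%' has higher precedence than '+'


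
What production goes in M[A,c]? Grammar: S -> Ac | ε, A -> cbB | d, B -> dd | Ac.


For [A, c]: 'c' ∈ FIRST(cbB)
Entry: A -> cbB


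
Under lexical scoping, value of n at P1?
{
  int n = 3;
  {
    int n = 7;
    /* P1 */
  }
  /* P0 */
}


n declared in the same block as P1
n = 7


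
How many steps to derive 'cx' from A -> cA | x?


Derivation: A => cA => cx
Steps: 2


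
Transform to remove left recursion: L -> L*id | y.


Left-recursive alternatives: L*id; non-recursive: y
Introduce L': L -> yL', L' -> *idL' | ε


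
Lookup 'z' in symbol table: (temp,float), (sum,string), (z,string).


Lookup 'z' → type string


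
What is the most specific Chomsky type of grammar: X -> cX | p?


Right-linear: every RHS is a terminal or a terminal followed by one nonterminal
Classification: Type 3 (Regular)


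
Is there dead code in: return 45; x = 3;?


statement follows a return and is unreachable
Dead: 'x = 3'


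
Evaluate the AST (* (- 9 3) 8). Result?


Evaluate inner: (- 9 3) = 6
Evaluate root: (* 6 8) = 48
Result: 48


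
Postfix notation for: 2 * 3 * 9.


Left to right (same or higher precedence on left)
Postfix: 2 3 * 9 *


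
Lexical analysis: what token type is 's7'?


Pattern: letter/underscore followed by alphanumerics, not a keyword
Type: IDENTIFIER


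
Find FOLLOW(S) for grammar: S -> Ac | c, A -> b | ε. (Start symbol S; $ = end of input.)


$ ∈ FOLLOW(S). For each A -> αBβ: add FIRST(β)\{ε} to FOLLOW(B); if β nullable, add FOLLOW(A).
FOLLOW(S) = {$}


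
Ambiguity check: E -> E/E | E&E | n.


'n/n&n' has two parse trees (no precedence encoded between / and &)
Ambiguous


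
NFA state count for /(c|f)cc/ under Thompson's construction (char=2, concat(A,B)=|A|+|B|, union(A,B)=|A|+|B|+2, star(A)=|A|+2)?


Syntax tree has 4 char leaf(s), 1 union(s), 0 star(s)
chars contribute 4×2 = 8; each union adds +2; each star adds +2
Total: 8 + 2 + 0 = 10 states


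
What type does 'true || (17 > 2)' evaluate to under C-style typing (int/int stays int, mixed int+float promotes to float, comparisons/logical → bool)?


Operand types: bool || bool
Rule: logical operators take bool operands and yield bool
Result type: bool


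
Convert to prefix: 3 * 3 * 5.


left-to-right (same/higher precedence on left): tree is (* (* 3 3) 5)
Prefix: * * 3 3 5


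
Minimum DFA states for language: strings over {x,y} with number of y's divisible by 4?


Track (count of y) mod 4: states 0..3, accept at 0
Minimal DFA: 4 states


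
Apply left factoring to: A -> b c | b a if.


Common prefix: 'b'
Factored: A -> b A', A' -> c | a if


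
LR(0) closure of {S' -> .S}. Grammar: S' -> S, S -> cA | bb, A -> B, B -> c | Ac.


Start: S' -> .S
For each item with dot before a nonterminal B, add B -> .γ for every B-production
Closure: [S' -> .S, S -> .cA, S -> .bb]


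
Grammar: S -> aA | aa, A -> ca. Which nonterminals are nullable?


A nonterminal is nullable iff some alternative derives ε (directly, or every symbol in it is nullable)
Nullable: {}


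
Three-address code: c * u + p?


Break into single-operator statements:
t1 = c * u
t2 = t1 + p


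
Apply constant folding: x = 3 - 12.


3 - 12 = -9 at compile time
Optimized: x = -9


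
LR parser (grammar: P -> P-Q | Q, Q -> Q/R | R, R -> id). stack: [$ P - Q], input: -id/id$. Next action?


handle 'P-Q' on top; lookahead ∈ FOLLOW(P) = {-, $}
Action: reduce (P -> P-Q)


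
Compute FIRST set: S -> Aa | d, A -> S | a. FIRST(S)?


Per alternative of S: FIRST(Aa) = {a, d}; FIRST(d) = {d}
FIRST(S) = {a, d}


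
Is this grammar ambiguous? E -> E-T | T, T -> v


precedence layered via separate nonterminal T: deterministic
Unambiguous


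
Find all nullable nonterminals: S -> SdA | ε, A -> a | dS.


A nonterminal is nullable iff some alternative derives ε (directly, or every symbol in it is nullable)
Nullable: {S}


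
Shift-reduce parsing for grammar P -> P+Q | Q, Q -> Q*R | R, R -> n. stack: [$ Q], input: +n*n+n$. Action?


lookahead ∉ {*} so Q won't extend; reduce P -> Q
Action: reduce (P -> Q)


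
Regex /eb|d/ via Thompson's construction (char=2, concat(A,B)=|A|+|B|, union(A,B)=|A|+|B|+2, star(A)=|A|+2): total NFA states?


Syntax tree has 3 char leaf(s), 1 union(s), 0 star(s)
chars contribute 3×2 = 6; each union adds +2; each star adds +2
Total: 6 + 2 + 0 = 8 states


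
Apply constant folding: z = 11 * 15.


11 * 15 = 165 at compile time
Optimized: z = 165


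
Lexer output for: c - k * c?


Scan left to right, longest-match per lexeme
Tokens: ID(c), OP(-), ID(k), OP(*), ID(c)


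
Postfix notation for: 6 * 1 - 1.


Left to right (same or higher precedence on left)
Postfix: 6 1 * 1 -


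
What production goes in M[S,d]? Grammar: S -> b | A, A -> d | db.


For [S, d]: 'd' ∈ FIRST(A)
Entry: S -> A


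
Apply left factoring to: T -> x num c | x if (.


Common prefix: 'x'
Factored: T -> x T', T' -> num c | if (


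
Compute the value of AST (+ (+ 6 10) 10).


Evaluate inner: (+ 6 10) = 16
Evaluate root: (+ 16 10) = 26
Result: 26


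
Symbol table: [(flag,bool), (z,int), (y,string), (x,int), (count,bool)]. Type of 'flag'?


Lookup 'flag' → type bool


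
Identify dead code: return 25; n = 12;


statement follows a return and is unreachable
Dead: 'n = 12'


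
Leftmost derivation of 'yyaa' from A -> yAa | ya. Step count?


Derivation: A => yAa => yyaa
Steps: 2


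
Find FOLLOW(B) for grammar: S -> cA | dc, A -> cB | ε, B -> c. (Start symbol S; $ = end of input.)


$ ∈ FOLLOW(S). For each A -> αBβ: add FIRST(β)\{ε} to FOLLOW(B); if β nullable, add FOLLOW(A).
FOLLOW(B) = {$}


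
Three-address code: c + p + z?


Break into single-operator statements:
t1 = c + p
t2 = t1 + z


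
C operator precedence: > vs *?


'*' is multiplicative (level 10); '>' is relational (level 7)
Higher level binds tighter
'*' has higher precedence than '>'


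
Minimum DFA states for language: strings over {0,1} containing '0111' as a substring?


KMP-style automaton: 4 progress states + 1 absorbing accept = 5
Minimal DFA: 5 states


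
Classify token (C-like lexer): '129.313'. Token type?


Pattern: digits with a decimal point
Type: FLOAT_LITERAL


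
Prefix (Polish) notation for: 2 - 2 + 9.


left-to-right (same/higher precedence on left): tree is (+ (- 2 2) 9)
Prefix: + - 2 2 9


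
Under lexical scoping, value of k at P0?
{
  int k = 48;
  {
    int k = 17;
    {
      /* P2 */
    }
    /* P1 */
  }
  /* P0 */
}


k declared in the same block as P0
k = 48


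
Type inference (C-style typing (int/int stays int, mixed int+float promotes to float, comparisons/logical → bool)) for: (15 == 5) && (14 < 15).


Operand types: bool && bool
Rule: logical operators take bool operands and yield bool
Result type: bool


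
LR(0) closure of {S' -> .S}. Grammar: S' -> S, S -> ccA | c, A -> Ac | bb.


Start: S' -> .S
For each item with dot before a nonterminal B, add B -> .γ for every B-production
Closure: [S' -> .S, S -> .ccA, S -> .c]


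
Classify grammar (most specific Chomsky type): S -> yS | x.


Right-linear: every RHS is a terminal or a terminal followed by one nonterminal
Classification: Type 3 (Regular)


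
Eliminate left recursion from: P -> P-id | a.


Left-recursive alternatives: P-id; non-recursive: a
Introduce P': P -> aP', P' -> -idP' | ε


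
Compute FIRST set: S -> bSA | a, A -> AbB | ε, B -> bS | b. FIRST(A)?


Per alternative of A: FIRST(AbB) = {b}; FIRST(ε) = {ε}
FIRST(A) = {b, ε}


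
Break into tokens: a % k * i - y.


Scan left to right, longest-match per lexeme
Tokens: ID(a), OP(%), ID(k), OP(*), ID(i), OP(-), ID(y)


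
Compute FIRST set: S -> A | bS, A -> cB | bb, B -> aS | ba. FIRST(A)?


Per alternative of A: FIRST(cB) = {c}; FIRST(bb) = {b}
FIRST(A) = {b, c}


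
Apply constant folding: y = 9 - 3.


9 - 3 = 6 at compile time
Optimized: y = 6


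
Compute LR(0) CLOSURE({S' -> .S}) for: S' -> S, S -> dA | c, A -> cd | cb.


Start: S' -> .S
For each item with dot before a nonterminal B, add B -> .γ for every B-production
Closure: [S' -> .S, S -> .dA, S -> .c]


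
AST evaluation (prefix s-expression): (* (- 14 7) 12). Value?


Evaluate inner: (- 14 7) = 7
Evaluate root: (* 7 12) = 84
Result: 84


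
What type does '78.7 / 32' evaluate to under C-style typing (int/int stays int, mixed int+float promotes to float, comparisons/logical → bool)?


Operand types: float / int
Rule: mixed int/float promotes to float; int/int stays int
Result type: float


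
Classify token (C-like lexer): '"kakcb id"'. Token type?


Pattern: double-quoted sequence
Type: STRING_LITERAL


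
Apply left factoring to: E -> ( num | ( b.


Common prefix: '('
Factored: E -> ( E', E' -> num | b


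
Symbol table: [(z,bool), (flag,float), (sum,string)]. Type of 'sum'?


Lookup 'sum' → type string


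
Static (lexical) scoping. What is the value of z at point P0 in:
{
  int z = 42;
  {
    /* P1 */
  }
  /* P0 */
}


z declared in the same block as P0
z = 42


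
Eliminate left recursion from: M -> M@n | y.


Left-recursive alternatives: M@n; non-recursive: y
Introduce M': M -> yM', M' -> @nM' | ε


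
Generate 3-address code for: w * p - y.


Break into single-operator statements:
t1 = w * p
t2 = t1 - y


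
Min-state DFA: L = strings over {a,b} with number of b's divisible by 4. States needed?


Track (count of b) mod 4: states 0..3, accept at 0
Minimal DFA: 4 states


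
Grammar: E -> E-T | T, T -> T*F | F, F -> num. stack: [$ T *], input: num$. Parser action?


no handle; shift 'num'
Action: shift


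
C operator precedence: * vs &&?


'*' is multiplicative (level 10); '&&' is logical AND (level 2)
Higher level binds tighter
'*' has higher precedence than '&&'


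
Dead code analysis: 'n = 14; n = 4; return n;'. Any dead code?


first assignment to n is overwritten before any read
Dead: 'n = 14'


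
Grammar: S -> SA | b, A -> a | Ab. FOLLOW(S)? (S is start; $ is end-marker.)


$ ∈ FOLLOW(S). For each A -> αBβ: add FIRST(β)\{ε} to FOLLOW(B); if β nullable, add FOLLOW(A).
FOLLOW(S) = {$, a}


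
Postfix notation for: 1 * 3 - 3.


Left to right (same or higher precedence on left)
Postfix: 1 3 * 3 -


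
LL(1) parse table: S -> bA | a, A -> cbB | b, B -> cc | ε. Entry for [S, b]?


For [S, b]: 'b' ∈ FIRST(bA)
Entry: S -> bA


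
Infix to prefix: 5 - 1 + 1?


left-to-right (same/higher precedence on left): tree is (+ (- 5 1) 1)
Prefix: + - 5 1 1


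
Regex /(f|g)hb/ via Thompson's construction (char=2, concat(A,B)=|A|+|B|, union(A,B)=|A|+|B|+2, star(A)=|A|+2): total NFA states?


Syntax tree has 4 char leaf(s), 1 union(s), 0 star(s)
chars contribute 4×2 = 8; each union adds +2; each star adds +2
Total: 8 + 2 + 0 = 10 states


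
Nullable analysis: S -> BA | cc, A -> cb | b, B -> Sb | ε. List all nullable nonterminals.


A nonterminal is nullable iff some alternative derives ε (directly, or every symbol in it is nullable)
Nullable: {B}


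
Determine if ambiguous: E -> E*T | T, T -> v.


precedence layered via separate nonterminal T: deterministic
Unambiguous


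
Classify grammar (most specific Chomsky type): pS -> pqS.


LHS has context (more than one symbol) and |LHS| ≤ |RHS|
Classification: Type 1 (Context-Sensitive)


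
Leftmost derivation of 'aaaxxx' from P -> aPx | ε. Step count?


Derivation: P => aPx => aaPxx => aaaPxxx => aaaxxx
Steps: 4


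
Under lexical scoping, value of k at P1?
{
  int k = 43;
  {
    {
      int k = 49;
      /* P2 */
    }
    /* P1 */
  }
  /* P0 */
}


P1's block does not declare k; resolves to the enclosing declaration at depth 0
k = 43


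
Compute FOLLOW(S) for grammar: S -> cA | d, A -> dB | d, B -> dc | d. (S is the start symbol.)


$ ∈ FOLLOW(S). For each A -> αBβ: add FIRST(β)\{ε} to FOLLOW(B); if β nullable, add FOLLOW(A).
FOLLOW(S) = {$}


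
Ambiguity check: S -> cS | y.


right-linear, alternatives start with distinct terminals 'c' vs 'y': unique leftmost derivation
Unambiguous


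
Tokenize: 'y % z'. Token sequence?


Scan left to right, longest-match per lexeme
Tokens: ID(y), OP(%), ID(z)


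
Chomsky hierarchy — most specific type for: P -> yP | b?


Right-linear: every RHS is a terminal or a terminal followed by one nonterminal
Classification: Type 3 (Regular)


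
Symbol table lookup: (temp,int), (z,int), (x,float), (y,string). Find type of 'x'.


Lookup 'x' → type float


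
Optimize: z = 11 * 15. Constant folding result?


11 * 15 = 165 at compile time
Optimized: z = 165


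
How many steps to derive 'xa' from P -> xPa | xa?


Derivation: P => xa
Steps: 1


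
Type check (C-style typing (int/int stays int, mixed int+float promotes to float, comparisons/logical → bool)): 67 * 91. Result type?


Operand types: int * int
Rule: mixed int/float promotes to float; int/int stays int
Result type: int


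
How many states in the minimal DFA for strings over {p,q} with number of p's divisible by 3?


Track (count of p) mod 3: states 0..2, accept at 0
Minimal DFA: 3 states


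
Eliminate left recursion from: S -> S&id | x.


Left-recursive alternatives: S&id; non-recursive: x
Introduce S': S -> xS', S' -> &idS' | ε


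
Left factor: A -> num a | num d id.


Common prefix: 'num'
Factored: A -> num A', A' -> a | d id


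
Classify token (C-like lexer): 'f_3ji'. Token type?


Pattern: letter/underscore followed by alphanumerics, not a keyword
Type: IDENTIFIER


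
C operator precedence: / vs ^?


'/' is multiplicative (level 10); '^' is bitwise XOR (level 4)
Higher level binds tighter
'/' has higher precedence than '^'


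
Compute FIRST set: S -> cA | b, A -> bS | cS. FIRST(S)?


Per alternative of S: FIRST(cA) = {c}; FIRST(b) = {b}
FIRST(S) = {b, c}


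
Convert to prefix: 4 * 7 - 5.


left-to-right (same/higher precedence on left): tree is (- (* 4 7) 5)
Prefix: - * 4 7 5


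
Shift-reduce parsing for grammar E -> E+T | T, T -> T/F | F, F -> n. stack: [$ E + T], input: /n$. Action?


'/' can extend T; shift to build T -> T/F
Action: shift


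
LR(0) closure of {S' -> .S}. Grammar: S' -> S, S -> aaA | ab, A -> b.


Start: S' -> .S
For each item with dot before a nonterminal B, add B -> .γ for every B-production
Closure: [S' -> .S, S -> .aaA, S -> .ab]


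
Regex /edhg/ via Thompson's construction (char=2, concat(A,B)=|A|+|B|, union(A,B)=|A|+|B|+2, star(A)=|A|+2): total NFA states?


Syntax tree has 4 char leaf(s), 0 union(s), 0 star(s)
chars contribute 4×2 = 8; each union adds +2; each star adds +2
Total: 8 + 0 + 0 = 8 states


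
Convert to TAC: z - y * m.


Break into single-operator statements:
t1 = y * m
t2 = z - t1


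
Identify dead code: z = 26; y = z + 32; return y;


z is read by y's definition; y is returned
No dead code


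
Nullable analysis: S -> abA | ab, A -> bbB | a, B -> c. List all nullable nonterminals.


A nonterminal is nullable iff some alternative derives ε (directly, or every symbol in it is nullable)
Nullable: {}


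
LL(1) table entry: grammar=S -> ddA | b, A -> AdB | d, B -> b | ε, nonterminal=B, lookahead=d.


For [B, d]: ε is nullable and 'd' ∈ FOLLOW(B)
Entry: B -> ε


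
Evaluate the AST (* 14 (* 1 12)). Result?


Evaluate inner: (* 1 12) = 12
Evaluate root: (* 14 12) = 168
Result: 168


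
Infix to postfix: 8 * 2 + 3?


Left to right (same or higher precedence on left)
Postfix: 8 2 * 3 +


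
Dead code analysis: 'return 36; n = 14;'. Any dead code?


statement follows a return and is unreachable
Dead: 'n = 14'


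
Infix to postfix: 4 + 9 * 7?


* has higher precedence, evaluate 9*7 first
Postfix: 4 9 7 * +


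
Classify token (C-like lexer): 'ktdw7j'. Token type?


Pattern: letter/underscore followed by alphanumerics, not a keyword
Type: IDENTIFIER


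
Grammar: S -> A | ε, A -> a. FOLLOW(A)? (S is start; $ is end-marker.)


$ ∈ FOLLOW(S). For each A -> αBβ: add FIRST(β)\{ε} to FOLLOW(B); if β nullable, add FOLLOW(A).
FOLLOW(A) = {$}


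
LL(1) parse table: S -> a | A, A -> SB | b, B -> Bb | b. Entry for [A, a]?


For [A, a]: 'a' ∈ FIRST(SB)
Entry: A -> SB


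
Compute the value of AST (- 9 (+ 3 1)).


Evaluate inner: (+ 3 1) = 4
Evaluate root: (- 9 4) = 5
Result: 5


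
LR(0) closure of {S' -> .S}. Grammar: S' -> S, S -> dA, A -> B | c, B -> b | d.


Start: S' -> .S
For each item with dot before a nonterminal B, add B -> .γ for every B-production
Closure: [S' -> .S, S -> .dA]


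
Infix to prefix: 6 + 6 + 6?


left-to-right (same/higher precedence on left): tree is (+ (+ 6 6) 6)
Prefix: + + 6 6 6


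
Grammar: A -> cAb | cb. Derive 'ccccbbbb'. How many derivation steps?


Derivation: A => cAb => ccAbb => cccAbbb => ccccbbbb
Steps: 4


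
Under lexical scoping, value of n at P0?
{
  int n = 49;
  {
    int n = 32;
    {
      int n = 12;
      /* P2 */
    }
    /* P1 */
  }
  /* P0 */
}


n declared in the same block as P0
n = 49


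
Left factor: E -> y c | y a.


Common prefix: 'y'
Factored: E -> y E', E' -> c | a


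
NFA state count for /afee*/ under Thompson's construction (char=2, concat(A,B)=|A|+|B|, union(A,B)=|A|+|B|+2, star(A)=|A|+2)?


Syntax tree has 4 char leaf(s), 0 union(s), 1 star(s)
chars contribute 4×2 = 8; each union adds +2; each star adds +2
Total: 8 + 0 + 2 = 10 states


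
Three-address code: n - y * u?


Break into single-operator statements:
t1 = y * u
t2 = n - t1


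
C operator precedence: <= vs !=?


'<=' is relational (level 7); '!=' is equality (level 6)
Higher level binds tighter
'<=' has higher precedence than '!='


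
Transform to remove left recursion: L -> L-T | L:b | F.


Left-recursive alternatives: L-T, L:b; non-recursive: F
Introduce L': L -> FL', L' -> -TL' | :bL' | ε


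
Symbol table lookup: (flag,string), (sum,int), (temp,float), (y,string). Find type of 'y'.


Lookup 'y' → type string


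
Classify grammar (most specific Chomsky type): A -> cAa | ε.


Single nonterminal LHS, but c^n a^n is not regular
Classification: Type 2 (Context-Free)


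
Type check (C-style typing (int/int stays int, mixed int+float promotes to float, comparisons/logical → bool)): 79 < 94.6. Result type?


Operand types: int < float
Rule: comparison yields bool
Result type: bool


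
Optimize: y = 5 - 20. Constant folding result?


5 - 20 = -15 at compile time
Optimized: y = -15


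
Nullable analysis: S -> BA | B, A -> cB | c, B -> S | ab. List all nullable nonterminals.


A nonterminal is nullable iff some alternative derives ε (directly, or every symbol in it is nullable)
Nullable: {}


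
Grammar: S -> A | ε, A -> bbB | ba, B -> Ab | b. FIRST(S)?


Per alternative of S: FIRST(A) = {b}; FIRST(ε) = {ε}
FIRST(S) = {b, ε}


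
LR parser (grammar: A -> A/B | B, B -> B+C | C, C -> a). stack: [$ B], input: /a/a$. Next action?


lookahead ∉ {+} so B won't extend; reduce A -> B
Action: reduce (A -> B)


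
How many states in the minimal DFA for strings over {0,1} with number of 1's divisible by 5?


Track (count of 1) mod 5: states 0..4, accept at 0
Minimal DFA: 5 states


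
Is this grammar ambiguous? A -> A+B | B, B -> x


precedence layered via separate nonterminal B: deterministic
Unambiguous


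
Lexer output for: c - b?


Scan left to right, longest-match per lexeme
Tokens: ID(c), OP(-), ID(b)


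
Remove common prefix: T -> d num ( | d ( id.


Common prefix: 'd'
Factored: T -> d T', T' -> num ( | ( id


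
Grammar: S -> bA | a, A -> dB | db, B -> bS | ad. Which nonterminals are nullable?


A nonterminal is nullable iff some alternative derives ε (directly, or every symbol in it is nullable)
Nullable: {}


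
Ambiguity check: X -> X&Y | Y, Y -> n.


precedence layered via separate nonterminal Y: deterministic
Unambiguous


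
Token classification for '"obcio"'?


Pattern: double-quoted sequence
Type: STRING_LITERAL


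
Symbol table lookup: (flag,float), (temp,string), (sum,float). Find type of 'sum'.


Lookup 'sum' → type float


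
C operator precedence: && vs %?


'%' is multiplicative (level 10); '&&' is logical AND (level 2)
Higher level binds tighter
'%' has higher precedence than '&&'


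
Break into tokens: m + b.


Scan left to right, longest-match per lexeme
Tokens: ID(m), OP(+), ID(b)


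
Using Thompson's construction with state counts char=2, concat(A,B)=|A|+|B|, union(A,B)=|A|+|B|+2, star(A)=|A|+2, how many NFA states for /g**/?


Syntax tree has 1 char leaf(s), 0 union(s), 2 star(s)
chars contribute 1×2 = 2; each union adds +2; each star adds +2
Total: 2 + 0 + 4 = 6 states


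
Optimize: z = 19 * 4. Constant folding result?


19 * 4 = 76 at compile time
Optimized: z = 76


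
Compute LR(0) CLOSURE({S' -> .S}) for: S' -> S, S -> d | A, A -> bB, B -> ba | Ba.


Start: S' -> .S
For each item with dot before a nonterminal B, add B -> .γ for every B-production
Closure: [S' -> .S, S -> .d, S -> .A, A -> .bB]


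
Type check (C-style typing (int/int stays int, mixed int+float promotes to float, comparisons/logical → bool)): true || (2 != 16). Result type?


Operand types: bool || bool
Rule: logical operators take bool operands and yield bool
Result type: bool


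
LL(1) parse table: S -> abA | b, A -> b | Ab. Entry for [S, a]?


For [S, a]: 'a' ∈ FIRST(abA)
Entry: S -> abA


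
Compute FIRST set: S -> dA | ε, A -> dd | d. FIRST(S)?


Per alternative of S: FIRST(dA) = {d}; FIRST(ε) = {ε}
FIRST(S) = {d, ε}


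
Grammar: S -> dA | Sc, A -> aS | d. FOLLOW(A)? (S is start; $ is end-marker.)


$ ∈ FOLLOW(S). For each A -> αBβ: add FIRST(β)\{ε} to FOLLOW(B); if β nullable, add FOLLOW(A).
FOLLOW(A) = {$, c}


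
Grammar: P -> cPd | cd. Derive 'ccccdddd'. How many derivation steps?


Derivation: P => cPd => ccPdd => cccPddd => ccccdddd
Steps: 4


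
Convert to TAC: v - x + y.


Break into single-operator statements:
t1 = v - x
t2 = t1 + y


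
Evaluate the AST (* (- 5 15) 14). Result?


Evaluate inner: (- 5 15) = -10
Evaluate root: (* -10 14) = -140
Result: -140


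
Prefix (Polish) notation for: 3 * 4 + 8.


left-to-right (same/higher precedence on left): tree is (+ (* 3 4) 8)
Prefix: + * 3 4 8


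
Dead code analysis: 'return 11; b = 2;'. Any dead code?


statement follows a return and is unreachable
Dead: 'b = 2'


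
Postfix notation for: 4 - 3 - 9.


Left to right (same or higher precedence on left)
Postfix: 4 3 - 9 -


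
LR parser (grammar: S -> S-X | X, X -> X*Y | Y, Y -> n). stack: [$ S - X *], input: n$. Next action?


no handle; shift 'n'
Action: shift


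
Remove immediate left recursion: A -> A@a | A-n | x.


Left-recursive alternatives: A@a, A-n; non-recursive: x
Introduce A': A -> xA', A' -> @aA' | -nA' | ε


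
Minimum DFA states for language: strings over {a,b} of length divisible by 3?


Track length mod 3: states 0..2, accept at 0
Minimal DFA: 3 states


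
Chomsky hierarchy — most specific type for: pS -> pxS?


LHS has context (more than one symbol) and |LHS| ≤ |RHS|
Classification: Type 1 (Context-Sensitive)


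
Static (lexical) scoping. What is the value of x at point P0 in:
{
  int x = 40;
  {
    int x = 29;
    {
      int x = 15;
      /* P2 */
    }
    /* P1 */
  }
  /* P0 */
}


x declared in the same block as P0
x = 40


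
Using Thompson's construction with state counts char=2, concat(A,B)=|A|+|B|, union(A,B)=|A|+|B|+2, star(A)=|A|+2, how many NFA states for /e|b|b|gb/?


Syntax tree has 5 char leaf(s), 3 union(s), 0 star(s)
chars contribute 5×2 = 10; each union adds +2; each star adds +2
Total: 10 + 6 + 0 = 16 states


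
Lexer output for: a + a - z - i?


Scan left to right, longest-match per lexeme
Tokens: ID(a), OP(+), ID(a), OP(-), ID(z), OP(-), ID(i)


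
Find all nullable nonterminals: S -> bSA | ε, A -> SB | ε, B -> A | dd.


A nonterminal is nullable iff some alternative derives ε (directly, or every symbol in it is nullable)
Nullable: {A, B, S}


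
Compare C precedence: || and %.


'%' is multiplicative (level 10); '||' is logical OR (level 1)
Higher level binds tighter
'%' has higher precedence than '||'


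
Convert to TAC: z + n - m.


Break into single-operator statements:
t1 = z + n
t2 = t1 - m


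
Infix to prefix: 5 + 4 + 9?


left-to-right (same/higher precedence on left): tree is (+ (+ 5 4) 9)
Prefix: + + 5 4 9


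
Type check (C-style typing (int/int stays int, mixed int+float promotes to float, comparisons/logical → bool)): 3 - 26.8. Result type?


Operand types: int - float
Rule: mixed int/float promotes to float; int/int stays int
Result type: float


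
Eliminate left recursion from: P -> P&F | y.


Left-recursive alternatives: P&F; non-recursive: y
Introduce P': P -> yP', P' -> &FP' | ε


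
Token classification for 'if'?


Pattern: reserved word
Type: KEYWORD


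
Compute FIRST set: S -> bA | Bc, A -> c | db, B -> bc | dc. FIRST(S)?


Per alternative of S: FIRST(bA) = {b}; FIRST(Bc) = {b, d}
FIRST(S) = {b, d}


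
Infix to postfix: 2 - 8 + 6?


Left to right (same or higher precedence on left)
Postfix: 2 8 - 6 +


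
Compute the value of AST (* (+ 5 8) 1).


Evaluate inner: (+ 5 8) = 13
Evaluate root: (* 13 1) = 13
Result: 13


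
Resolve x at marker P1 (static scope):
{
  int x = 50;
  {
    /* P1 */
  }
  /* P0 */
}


P1's block does not declare x; resolves to the enclosing declaration at depth 0
x = 50


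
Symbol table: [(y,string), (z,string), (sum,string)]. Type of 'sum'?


Lookup 'sum' → type string


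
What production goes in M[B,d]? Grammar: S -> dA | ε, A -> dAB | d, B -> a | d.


For [B, d]: 'd' ∈ FIRST(d)
Entry: B -> d


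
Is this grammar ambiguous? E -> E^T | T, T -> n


precedence layered via separate nonterminal T: deterministic
Unambiguous


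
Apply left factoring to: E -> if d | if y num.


Common prefix: 'if'
Factored: E -> if E', E' -> d | y num


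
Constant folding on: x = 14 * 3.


14 * 3 = 42 at compile time
Optimized: x = 42


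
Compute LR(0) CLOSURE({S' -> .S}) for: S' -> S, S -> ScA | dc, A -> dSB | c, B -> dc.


Start: S' -> .S
For each item with dot before a nonterminal B, add B -> .γ for every B-production
Closure: [S' -> .S, S -> .ScA, S -> .dc]
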